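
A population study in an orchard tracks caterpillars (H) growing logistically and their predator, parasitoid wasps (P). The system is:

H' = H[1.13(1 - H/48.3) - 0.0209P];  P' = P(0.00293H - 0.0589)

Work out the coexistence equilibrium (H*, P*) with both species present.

H* ≈ 20.1, P* ≈ 31.6

From dP/dt = 0 with P > 0: 0.00293H* = 0.0589, so H* = 20.1.
Substitute into dH/dt = 0: 1.13(1 - 20.1/48.3) = 0.0209P*.
The bracket is 0.584, giving P* = 0.66/0.0209 = 31.6.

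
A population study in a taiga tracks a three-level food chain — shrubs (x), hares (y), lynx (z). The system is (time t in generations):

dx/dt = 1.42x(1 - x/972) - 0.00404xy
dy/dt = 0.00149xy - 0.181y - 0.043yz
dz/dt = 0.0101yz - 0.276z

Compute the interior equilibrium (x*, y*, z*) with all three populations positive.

x* ≈ 896, y* ≈ 27.3, z* ≈ 26.9

From dz/dt = 0: 0.0101y* = 0.276, so y* = 27.3.
From dx/dt = 0: 1.42(1 - x*/972) = 0.00404·27.3, giving x* = 972·(1 - 0.0777) = 896.
From dy/dt = 0: 0.00149·896 - 0.181 = 0.043z*, so z* = 1.15/0.043 = 26.9.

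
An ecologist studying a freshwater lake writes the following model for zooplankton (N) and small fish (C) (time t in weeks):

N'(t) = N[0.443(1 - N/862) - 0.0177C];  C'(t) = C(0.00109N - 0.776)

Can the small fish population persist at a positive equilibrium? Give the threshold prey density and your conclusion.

Threshold N = 712; K > 712, so yes, the predator persists.

The predator equation gives dC/dt > 0 only when N > 0.776/0.00109 = 712.
Without the predator, N → K = 862. Since 862 > 712, the predator can invade and persist.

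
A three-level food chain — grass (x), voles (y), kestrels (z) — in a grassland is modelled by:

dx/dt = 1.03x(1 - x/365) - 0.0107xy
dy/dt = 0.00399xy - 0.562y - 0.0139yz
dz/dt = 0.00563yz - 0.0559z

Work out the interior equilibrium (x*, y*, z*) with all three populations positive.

x* ≈ 327, y* ≈ 9.93, z* ≈ 53.5

From dz/dt = 0: 0.00563y* = 0.0559, so y* = 9.93.
From dx/dt = 0: 1.03(1 - x*/365) = 0.0107·9.93, giving x* = 365·(1 - 0.103) = 327.
From dy/dt = 0: 0.00399·327 - 0.562 = 0.0139z*, so z* = 0.744/0.0139 = 53.5.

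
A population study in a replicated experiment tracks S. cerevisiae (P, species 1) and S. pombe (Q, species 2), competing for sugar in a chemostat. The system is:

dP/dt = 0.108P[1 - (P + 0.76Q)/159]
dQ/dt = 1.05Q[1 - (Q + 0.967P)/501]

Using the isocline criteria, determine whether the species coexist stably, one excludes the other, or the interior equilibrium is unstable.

Compare the nullcline intercepts: K1/α12 = 159/0.76 = 209 < K2 = 501; K2/α21 = 501/0.967 = 518 > K1 = 159.
Since the inequalities point opposite ways, species 2 can invade but species 1 cannot.

species 2 excludes species 1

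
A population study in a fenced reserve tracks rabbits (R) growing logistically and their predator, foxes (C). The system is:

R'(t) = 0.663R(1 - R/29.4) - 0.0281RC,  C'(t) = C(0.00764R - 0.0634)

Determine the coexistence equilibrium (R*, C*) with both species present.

R* ≈ 8.3, C* ≈ 16.9

From dC/dt = 0 with C > 0: 0.00764R* = 0.0634, so R* = 8.3.
Substitute into dR/dt = 0: 0.663(1 - 8.3/29.4) = 0.0281C*.
The bracket is 0.718, giving C* = 0.476/0.0281 = 16.9.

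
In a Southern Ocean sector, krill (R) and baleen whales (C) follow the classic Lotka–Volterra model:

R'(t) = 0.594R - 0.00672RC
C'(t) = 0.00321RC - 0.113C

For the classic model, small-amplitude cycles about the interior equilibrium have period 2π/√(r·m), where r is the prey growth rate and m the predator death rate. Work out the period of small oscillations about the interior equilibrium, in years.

T ≈ 24.3 years

Here r = 0.594 and m = 0.113, so r·m = 0.0671.
ω = √0.0671 = 0.259 per year, hence T = 2π/ω ≈ 24.3 years.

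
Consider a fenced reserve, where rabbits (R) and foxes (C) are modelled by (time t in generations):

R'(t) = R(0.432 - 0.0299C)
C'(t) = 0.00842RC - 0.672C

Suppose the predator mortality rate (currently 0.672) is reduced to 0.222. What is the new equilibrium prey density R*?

R* ≈ 26.4

At the interior fixed point, setting dC/dt = 0 with C > 0 fixes R* = (predator death rate)/(RC coefficient) — independent of the other coefficients.
With the change, R* = 0.222/0.00842 = 26.4; it falls from 79.8.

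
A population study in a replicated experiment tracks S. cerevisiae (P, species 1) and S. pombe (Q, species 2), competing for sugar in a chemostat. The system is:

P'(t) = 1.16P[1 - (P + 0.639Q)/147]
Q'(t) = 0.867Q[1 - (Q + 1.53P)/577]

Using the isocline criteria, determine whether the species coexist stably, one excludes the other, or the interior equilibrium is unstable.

species 2 excludes species 1

Compare the nullcline intercepts: K1/α12 = 147/0.639 = 230 < K2 = 577; K2/α21 = 577/1.53 = 377 > K1 = 147.
Since the inequalities point opposite ways, species 2 can invade but species 1 cannot.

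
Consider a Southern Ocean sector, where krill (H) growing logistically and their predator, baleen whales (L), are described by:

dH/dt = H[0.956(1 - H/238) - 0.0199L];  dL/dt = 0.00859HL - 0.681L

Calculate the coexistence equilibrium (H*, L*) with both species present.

H* ≈ 79.3, L* ≈ 32

From dL/dt = 0 with L > 0: 0.00859H* = 0.681, so H* = 79.3.
Substitute into dH/dt = 0: 0.956(1 - 79.3/238) = 0.0199L*.
The bracket is 0.667, giving L* = 0.638/0.0199 = 32.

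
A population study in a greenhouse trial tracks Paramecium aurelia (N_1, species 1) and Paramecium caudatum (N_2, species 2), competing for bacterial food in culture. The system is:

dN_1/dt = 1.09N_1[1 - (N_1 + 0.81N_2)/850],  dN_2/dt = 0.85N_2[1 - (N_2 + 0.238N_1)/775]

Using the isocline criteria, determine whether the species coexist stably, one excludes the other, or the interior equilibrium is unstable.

Compare the nullcline intercepts: K1/α12 = 850/0.81 = 1050 > K2 = 775; K2/α21 = 775/0.238 = 3260 > K1 = 850.
Since both inequalities hold, each species can invade when rare, so the interior equilibrium is stable.

stable coexistence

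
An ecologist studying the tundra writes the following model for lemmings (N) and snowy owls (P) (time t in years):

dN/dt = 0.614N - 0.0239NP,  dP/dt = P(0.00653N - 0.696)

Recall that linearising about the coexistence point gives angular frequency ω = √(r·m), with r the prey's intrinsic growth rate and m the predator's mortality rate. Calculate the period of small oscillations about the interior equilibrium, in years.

T ≈ 9.61 years

Here r = 0.614 and m = 0.696, so r·m = 0.427.
ω = √0.427 = 0.654 per year, hence T = 2π/ω ≈ 9.61 years.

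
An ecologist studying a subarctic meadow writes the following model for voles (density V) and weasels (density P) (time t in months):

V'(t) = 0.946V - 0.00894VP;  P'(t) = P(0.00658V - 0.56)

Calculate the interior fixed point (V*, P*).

Set dP/dt = 0 with P > 0: 0.00658V - 0.56 = 0, so V* = 0.56/0.00658 = 85.1.
Set dV/dt = 0 with V > 0: 0.946 - 0.00894P = 0, so P* = 0.946/0.00894 = 106.

V* ≈ 85.1, P* ≈ 106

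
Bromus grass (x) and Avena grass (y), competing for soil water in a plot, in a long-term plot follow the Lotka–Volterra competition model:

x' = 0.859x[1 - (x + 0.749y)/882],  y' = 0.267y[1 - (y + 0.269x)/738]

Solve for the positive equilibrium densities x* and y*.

Setting both brackets to zero gives the nullclines x + 0.749y = 882 and 0.269x + y = 738.
Substituting y = 738 - 0.269x into the first: x(1 - 0.749·0.269) = 882 - 0.749·738.
So x* = 329/0.799 = 412, and then y* = 738 - 0.269·412 = 627.

x* ≈ 412, y* ≈ 627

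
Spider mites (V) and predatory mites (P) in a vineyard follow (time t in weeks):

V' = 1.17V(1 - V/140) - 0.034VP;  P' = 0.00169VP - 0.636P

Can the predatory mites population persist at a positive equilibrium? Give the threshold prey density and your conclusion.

Threshold V = 376; K < 376, so no, the predator goes extinct.

The predator equation gives dP/dt > 0 only when V > 0.636/0.00169 = 376.
Without the predator, V → K = 140. Since 140 < 376, the predator cannot invade.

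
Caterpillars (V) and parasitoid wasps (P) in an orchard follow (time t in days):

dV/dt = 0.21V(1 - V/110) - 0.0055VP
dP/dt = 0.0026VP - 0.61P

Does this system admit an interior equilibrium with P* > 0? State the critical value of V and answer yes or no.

Threshold V = 235; K < 235, so no, the predator goes extinct.

The predator equation gives dP/dt > 0 only when V > 0.61/0.0026 = 235.
Without the predator, V → K = 110. Since 110 < 235, the predator cannot invade.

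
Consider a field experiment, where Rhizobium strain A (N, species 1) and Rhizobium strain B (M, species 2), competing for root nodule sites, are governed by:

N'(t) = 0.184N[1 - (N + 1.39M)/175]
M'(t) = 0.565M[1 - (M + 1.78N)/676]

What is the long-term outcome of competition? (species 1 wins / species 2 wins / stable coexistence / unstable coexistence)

Compare the nullcline intercepts: K1/α12 = 175/1.39 = 126 < K2 = 676; K2/α21 = 676/1.78 = 380 > K1 = 175.
Since the inequalities point opposite ways, species 2 can invade but species 1 cannot.

species 2 excludes species 1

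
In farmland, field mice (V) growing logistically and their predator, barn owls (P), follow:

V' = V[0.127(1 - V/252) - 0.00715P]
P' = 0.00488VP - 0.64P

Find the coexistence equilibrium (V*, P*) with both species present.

From dP/dt = 0 with P > 0: 0.00488V* = 0.64, so V* = 131.
Substitute into dV/dt = 0: 0.127(1 - 131/252) = 0.00715P*.
The bracket is 0.48, giving P* = 0.0609/0.00715 = 8.52.

V* ≈ 131, P* ≈ 8.52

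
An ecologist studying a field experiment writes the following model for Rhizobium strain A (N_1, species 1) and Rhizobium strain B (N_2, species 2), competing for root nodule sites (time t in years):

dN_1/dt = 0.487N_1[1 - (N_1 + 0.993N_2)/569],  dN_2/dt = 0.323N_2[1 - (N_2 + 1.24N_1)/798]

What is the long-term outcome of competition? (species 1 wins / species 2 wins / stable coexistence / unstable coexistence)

Compare the nullcline intercepts: K1/α12 = 569/0.993 = 573 < K2 = 798; K2/α21 = 798/1.24 = 644 > K1 = 569.
Since the inequalities point opposite ways, species 2 can invade but species 1 cannot.

species 2 excludes species 1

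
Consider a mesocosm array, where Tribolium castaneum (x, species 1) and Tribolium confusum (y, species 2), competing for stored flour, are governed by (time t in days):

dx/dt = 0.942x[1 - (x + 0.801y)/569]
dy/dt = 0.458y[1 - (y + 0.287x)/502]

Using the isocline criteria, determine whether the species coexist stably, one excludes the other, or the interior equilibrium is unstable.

stable coexistence

Compare the nullcline intercepts: K1/α12 = 569/0.801 = 710 > K2 = 502; K2/α21 = 502/0.287 = 1750 > K1 = 569.
Since both inequalities hold, each species can invade when rare, so the interior equilibrium is stable.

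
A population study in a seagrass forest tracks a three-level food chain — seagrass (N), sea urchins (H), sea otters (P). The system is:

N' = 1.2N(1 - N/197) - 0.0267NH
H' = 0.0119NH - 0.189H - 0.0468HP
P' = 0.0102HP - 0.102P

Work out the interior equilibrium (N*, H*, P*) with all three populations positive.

N* ≈ 153, H* ≈ 10, P* ≈ 34.9

From dP/dt = 0: 0.0102H* = 0.102, so H* = 10.
From dN/dt = 0: 1.2(1 - N*/197) = 0.0267·10, giving N* = 197·(1 - 0.222) = 153.
From dH/dt = 0: 0.0119·153 - 0.189 = 0.0468P*, so P* = 1.63/0.0468 = 34.9.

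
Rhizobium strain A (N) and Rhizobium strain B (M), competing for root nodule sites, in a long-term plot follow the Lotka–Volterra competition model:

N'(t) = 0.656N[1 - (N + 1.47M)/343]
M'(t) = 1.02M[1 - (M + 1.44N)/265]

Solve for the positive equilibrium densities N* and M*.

Setting both brackets to zero gives the nullclines N + 1.47M = 343 and 1.44N + M = 265.
Substituting M = 265 - 1.44N into the first: N(1 - 1.47·1.44) = 343 - 1.47·265.
So N* = -46.6/-1.12 = 41.7, and then M* = 265 - 1.44·41.7 = 205.

N* ≈ 41.7, M* ≈ 205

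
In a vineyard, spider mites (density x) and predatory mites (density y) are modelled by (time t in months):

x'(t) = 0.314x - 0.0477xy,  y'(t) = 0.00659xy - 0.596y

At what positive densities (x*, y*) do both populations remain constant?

Set dy/dt = 0 with y > 0: 0.00659x - 0.596 = 0, so x* = 0.596/0.00659 = 90.4.
Set dx/dt = 0 with x > 0: 0.314 - 0.0477y = 0, so y* = 0.314/0.0477 = 6.58.

x* ≈ 90.4, y* ≈ 6.58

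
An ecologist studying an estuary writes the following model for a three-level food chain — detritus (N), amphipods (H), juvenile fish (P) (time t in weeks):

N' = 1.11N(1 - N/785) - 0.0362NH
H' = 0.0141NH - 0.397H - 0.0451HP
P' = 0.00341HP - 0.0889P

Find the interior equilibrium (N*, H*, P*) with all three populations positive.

N* ≈ 118, H* ≈ 26.1, P* ≈ 28

From dP/dt = 0: 0.00341H* = 0.0889, so H* = 26.1.
From dN/dt = 0: 1.11(1 - N*/785) = 0.0362·26.1, giving N* = 785·(1 - 0.85) = 118.
From dH/dt = 0: 0.0141·118 - 0.397 = 0.0451P*, so P* = 1.26/0.0451 = 28.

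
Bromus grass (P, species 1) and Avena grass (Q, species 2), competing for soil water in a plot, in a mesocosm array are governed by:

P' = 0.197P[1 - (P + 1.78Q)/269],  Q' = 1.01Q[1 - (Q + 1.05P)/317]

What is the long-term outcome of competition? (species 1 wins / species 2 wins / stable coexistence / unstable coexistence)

species 2 excludes species 1

Compare the nullcline intercepts: K1/α12 = 269/1.78 = 151 < K2 = 317; K2/α21 = 317/1.05 = 302 > K1 = 269.
Since the inequalities point opposite ways, species 2 can invade but species 1 cannot.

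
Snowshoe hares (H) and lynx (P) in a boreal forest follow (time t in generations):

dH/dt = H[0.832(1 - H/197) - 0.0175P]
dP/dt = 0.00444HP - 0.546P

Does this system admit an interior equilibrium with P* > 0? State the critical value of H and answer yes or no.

Threshold H = 123; K > 123, so yes, the predator persists.

The predator equation gives dP/dt > 0 only when H > 0.546/0.00444 = 123.
Without the predator, H → K = 197. Since 197 > 123, the predator can invade and persist.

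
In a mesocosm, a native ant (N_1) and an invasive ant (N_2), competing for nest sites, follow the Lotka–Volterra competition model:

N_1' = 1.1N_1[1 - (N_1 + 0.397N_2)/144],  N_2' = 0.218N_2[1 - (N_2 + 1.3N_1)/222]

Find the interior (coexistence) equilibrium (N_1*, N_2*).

Setting both brackets to zero gives the nullclines N_1 + 0.397N_2 = 144 and 1.3N_1 + N_2 = 222.
Substituting N_2 = 222 - 1.3N_1 into the first: N_1(1 - 0.397·1.3) = 144 - 0.397·222.
So N_1* = 55.9/0.484 = 115, and then N_2* = 222 - 1.3·115 = 71.9.

N_1* ≈ 115, N_2* ≈ 71.9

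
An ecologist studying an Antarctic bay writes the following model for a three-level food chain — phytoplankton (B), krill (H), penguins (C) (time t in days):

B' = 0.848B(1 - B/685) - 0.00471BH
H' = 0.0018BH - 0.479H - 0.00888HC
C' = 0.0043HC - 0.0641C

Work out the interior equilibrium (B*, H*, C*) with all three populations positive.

From dC/dt = 0: 0.0043H* = 0.0641, so H* = 14.9.
From dB/dt = 0: 0.848(1 - B*/685) = 0.00471·14.9, giving B* = 685·(1 - 0.0828) = 628.
From dH/dt = 0: 0.0018·628 - 0.479 = 0.00888C*, so C* = 0.652/0.00888 = 73.4.

B* ≈ 628, H* ≈ 14.9, C* ≈ 73.4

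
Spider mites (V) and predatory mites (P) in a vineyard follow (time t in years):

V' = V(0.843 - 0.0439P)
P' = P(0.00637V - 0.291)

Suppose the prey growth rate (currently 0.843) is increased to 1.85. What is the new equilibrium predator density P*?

At the interior fixed point, setting dV/dt = 0 with V > 0 fixes P* = (prey growth rate)/(VP coefficient) — independent of the other coefficients.
With the change, P* = 1.85/0.0439 = 42.1; it rises from 19.2.

P* ≈ 42.1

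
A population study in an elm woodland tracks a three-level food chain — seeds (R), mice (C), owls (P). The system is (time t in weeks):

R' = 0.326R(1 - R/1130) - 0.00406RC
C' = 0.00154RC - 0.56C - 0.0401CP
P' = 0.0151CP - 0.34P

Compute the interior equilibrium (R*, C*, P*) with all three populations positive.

R* ≈ 813, C* ≈ 22.5, P* ≈ 17.3

From dP/dt = 0: 0.0151C* = 0.34, so C* = 22.5.
From dR/dt = 0: 0.326(1 - R*/1130) = 0.00406·22.5, giving R* = 1130·(1 - 0.28) = 813.
From dC/dt = 0: 0.00154·813 - 0.56 = 0.0401P*, so P* = 0.692/0.0401 = 17.3.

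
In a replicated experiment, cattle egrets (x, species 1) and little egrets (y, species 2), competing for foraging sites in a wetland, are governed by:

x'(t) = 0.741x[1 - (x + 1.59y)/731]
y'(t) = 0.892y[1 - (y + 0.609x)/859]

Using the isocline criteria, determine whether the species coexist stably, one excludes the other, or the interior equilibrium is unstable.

species 2 excludes species 1

Compare the nullcline intercepts: K1/α12 = 731/1.59 = 460 < K2 = 859; K2/α21 = 859/0.609 = 1410 > K1 = 731.
Since the inequalities point opposite ways, species 2 can invade but species 1 cannot.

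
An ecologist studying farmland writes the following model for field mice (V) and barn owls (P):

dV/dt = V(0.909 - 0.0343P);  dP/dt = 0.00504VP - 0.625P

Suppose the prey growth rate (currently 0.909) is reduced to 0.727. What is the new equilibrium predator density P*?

At the interior fixed point, setting dV/dt = 0 with V > 0 fixes P* = (prey growth rate)/(VP coefficient) — independent of the other coefficients.
With the change, P* = 0.727/0.0343 = 21.2; it falls from 26.5.

P* ≈ 21.2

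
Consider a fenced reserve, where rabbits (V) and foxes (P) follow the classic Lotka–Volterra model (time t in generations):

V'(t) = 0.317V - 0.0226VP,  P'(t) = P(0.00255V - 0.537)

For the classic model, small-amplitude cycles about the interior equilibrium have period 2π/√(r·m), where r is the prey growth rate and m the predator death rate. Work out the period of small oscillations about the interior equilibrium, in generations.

T ≈ 15.2 generations

Here r = 0.317 and m = 0.537, so r·m = 0.17.
ω = √0.17 = 0.413 per generation, hence T = 2π/ω ≈ 15.2 generations.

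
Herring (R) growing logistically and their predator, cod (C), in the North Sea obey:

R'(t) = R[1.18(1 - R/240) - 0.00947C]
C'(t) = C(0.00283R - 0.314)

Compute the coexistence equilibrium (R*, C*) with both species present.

R* ≈ 111, C* ≈ 67

From dC/dt = 0 with C > 0: 0.00283R* = 0.314, so R* = 111.
Substitute into dR/dt = 0: 1.18(1 - 111/240) = 0.00947C*.
The bracket is 0.538, giving C* = 0.634/0.00947 = 67.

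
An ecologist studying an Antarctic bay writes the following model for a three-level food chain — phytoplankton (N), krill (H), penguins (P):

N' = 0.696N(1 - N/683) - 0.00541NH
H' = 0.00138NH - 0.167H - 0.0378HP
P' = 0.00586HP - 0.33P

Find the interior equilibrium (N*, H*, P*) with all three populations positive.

From dP/dt = 0: 0.00586H* = 0.33, so H* = 56.3.
From dN/dt = 0: 0.696(1 - N*/683) = 0.00541·56.3, giving N* = 683·(1 - 0.438) = 384.
From dH/dt = 0: 0.00138·384 - 0.167 = 0.0378P*, so P* = 0.363/0.0378 = 9.6.

N* ≈ 384, H* ≈ 56.3, P* ≈ 9.6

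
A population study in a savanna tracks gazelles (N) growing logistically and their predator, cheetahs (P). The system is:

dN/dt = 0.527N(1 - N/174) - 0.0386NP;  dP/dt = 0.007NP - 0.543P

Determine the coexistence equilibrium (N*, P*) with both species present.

N* ≈ 77.6, P* ≈ 7.57

From dP/dt = 0 with P > 0: 0.007N* = 0.543, so N* = 77.6.
Substitute into dN/dt = 0: 0.527(1 - 77.6/174) = 0.0386P*.
The bracket is 0.554, giving P* = 0.292/0.0386 = 7.57.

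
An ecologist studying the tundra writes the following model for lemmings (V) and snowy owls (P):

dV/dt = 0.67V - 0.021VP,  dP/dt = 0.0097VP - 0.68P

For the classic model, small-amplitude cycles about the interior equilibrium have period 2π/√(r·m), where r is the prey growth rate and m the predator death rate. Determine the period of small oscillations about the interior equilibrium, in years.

Here r = 0.67 and m = 0.68, so r·m = 0.456.
ω = √0.456 = 0.675 per year, hence T = 2π/ω ≈ 9.31 years.

T ≈ 9.31 years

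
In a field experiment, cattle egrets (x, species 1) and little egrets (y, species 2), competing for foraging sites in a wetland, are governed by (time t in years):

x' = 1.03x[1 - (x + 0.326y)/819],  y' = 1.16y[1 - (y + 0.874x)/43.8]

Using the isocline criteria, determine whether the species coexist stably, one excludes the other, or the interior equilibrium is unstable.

Compare the nullcline intercepts: K1/α12 = 819/0.326 = 2510 > K2 = 43.8; K2/α21 = 43.8/0.874 = 50.1 < K1 = 819.
Since the inequalities point opposite ways, species 1 can invade but species 2 cannot.

species 1 excludes species 2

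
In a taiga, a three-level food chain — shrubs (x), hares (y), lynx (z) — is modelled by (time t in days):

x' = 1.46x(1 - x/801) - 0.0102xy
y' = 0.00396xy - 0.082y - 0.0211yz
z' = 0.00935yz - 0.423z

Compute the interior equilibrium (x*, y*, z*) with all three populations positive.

From dz/dt = 0: 0.00935y* = 0.423, so y* = 45.2.
From dx/dt = 0: 1.46(1 - x*/801) = 0.0102·45.2, giving x* = 801·(1 - 0.316) = 548.
From dy/dt = 0: 0.00396·548 - 0.082 = 0.0211z*, so z* = 2.09/0.0211 = 98.9.

x* ≈ 548, y* ≈ 45.2, z* ≈ 98.9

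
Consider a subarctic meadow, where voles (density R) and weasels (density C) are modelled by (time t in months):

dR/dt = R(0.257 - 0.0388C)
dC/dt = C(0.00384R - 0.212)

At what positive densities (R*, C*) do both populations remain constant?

Set dC/dt = 0 with C > 0: 0.00384R - 0.212 = 0, so R* = 0.212/0.00384 = 55.2.
Set dR/dt = 0 with R > 0: 0.257 - 0.0388C = 0, so C* = 0.257/0.0388 = 6.62.

R* ≈ 55.2, C* ≈ 6.62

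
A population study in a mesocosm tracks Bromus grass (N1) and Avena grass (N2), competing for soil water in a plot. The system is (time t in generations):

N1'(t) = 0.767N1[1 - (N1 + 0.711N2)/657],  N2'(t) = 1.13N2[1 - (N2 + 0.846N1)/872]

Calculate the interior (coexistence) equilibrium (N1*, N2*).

Setting both brackets to zero gives the nullclines N1 + 0.711N2 = 657 and 0.846N1 + N2 = 872.
Substituting N2 = 872 - 0.846N1 into the first: N1(1 - 0.711·0.846) = 657 - 0.711·872.
So N1* = 37/0.398 = 92.9, and then N2* = 872 - 0.846·92.9 = 793.

N1* ≈ 92.9, N2* ≈ 793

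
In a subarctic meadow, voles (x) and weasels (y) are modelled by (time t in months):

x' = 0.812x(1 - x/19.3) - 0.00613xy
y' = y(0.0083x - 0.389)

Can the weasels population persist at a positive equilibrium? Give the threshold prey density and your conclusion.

Threshold x = 46.9; K < 46.9, so no, the predator goes extinct.

The predator equation gives dy/dt > 0 only when x > 0.389/0.0083 = 46.9.
Without the predator, x → K = 19.3. Since 19.3 < 46.9, the predator cannot invade.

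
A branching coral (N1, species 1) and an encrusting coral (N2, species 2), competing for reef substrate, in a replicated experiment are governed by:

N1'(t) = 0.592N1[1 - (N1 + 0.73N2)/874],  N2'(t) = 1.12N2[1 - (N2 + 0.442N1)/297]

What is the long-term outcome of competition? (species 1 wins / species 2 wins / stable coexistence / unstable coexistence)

Compare the nullcline intercepts: K1/α12 = 874/0.73 = 1200 > K2 = 297; K2/α21 = 297/0.442 = 672 < K1 = 874.
Since the inequalities point opposite ways, species 1 can invade but species 2 cannot.

species 1 excludes species 2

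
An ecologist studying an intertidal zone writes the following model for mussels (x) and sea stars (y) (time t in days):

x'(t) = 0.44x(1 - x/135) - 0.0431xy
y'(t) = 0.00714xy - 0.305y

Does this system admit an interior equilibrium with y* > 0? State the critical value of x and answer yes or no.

The predator equation gives dy/dt > 0 only when x > 0.305/0.00714 = 42.7.
Without the predator, x → K = 135. Since 135 > 42.7, the predator can invade and persist.

Threshold x = 42.7; K > 42.7, so yes, the predator persists.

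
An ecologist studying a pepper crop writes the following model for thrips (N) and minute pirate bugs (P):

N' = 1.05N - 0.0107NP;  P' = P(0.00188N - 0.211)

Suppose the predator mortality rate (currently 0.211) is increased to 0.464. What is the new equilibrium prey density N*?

At the interior fixed point, setting dP/dt = 0 with P > 0 fixes N* = (predator death rate)/(NP coefficient) — independent of the other coefficients.
With the change, N* = 0.464/0.00188 = 247; it rises from 112.

N* ≈ 247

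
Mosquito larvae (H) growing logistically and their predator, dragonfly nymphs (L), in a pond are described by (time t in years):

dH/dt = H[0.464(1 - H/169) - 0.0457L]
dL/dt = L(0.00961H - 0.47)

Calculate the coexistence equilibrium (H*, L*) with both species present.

H* ≈ 48.9, L* ≈ 7.21

From dL/dt = 0 with L > 0: 0.00961H* = 0.47, so H* = 48.9.
Substitute into dH/dt = 0: 0.464(1 - 48.9/169) = 0.0457L*.
The bracket is 0.711, giving L* = 0.33/0.0457 = 7.21.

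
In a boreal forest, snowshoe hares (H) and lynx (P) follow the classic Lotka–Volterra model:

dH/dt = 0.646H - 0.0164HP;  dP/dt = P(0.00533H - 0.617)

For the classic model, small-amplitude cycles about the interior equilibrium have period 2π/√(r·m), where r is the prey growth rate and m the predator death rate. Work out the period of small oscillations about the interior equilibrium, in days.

Here r = 0.646 and m = 0.617, so r·m = 0.399.
ω = √0.399 = 0.631 per day, hence T = 2π/ω ≈ 9.95 days.

T ≈ 9.95 days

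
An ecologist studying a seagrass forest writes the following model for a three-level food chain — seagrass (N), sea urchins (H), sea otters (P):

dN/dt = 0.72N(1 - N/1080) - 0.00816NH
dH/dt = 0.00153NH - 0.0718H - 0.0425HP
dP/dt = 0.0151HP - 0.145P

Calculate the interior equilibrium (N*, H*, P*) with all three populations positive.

N* ≈ 962, H* ≈ 9.6, P* ≈ 33

From dP/dt = 0: 0.0151H* = 0.145, so H* = 9.6.
From dN/dt = 0: 0.72(1 - N*/1080) = 0.00816·9.6, giving N* = 1080·(1 - 0.109) = 962.
From dH/dt = 0: 0.00153·962 - 0.0718 = 0.0425P*, so P* = 1.4/0.0425 = 33.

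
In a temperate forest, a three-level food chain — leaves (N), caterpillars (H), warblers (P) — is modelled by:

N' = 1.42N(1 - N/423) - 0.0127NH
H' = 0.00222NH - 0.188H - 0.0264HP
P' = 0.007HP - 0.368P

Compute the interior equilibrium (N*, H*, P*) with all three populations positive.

From dP/dt = 0: 0.007H* = 0.368, so H* = 52.6.
From dN/dt = 0: 1.42(1 - N*/423) = 0.0127·52.6, giving N* = 423·(1 - 0.47) = 224.
From dH/dt = 0: 0.00222·224 - 0.188 = 0.0264P*, so P* = 0.31/0.0264 = 11.7.

N* ≈ 224, H* ≈ 52.6, P* ≈ 11.7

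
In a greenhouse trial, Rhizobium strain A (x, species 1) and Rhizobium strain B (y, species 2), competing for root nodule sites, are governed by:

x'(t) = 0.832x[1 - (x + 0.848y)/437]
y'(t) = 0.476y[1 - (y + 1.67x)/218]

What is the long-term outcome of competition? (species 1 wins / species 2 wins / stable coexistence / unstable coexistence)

Compare the nullcline intercepts: K1/α12 = 437/0.848 = 515 > K2 = 218; K2/α21 = 218/1.67 = 131 < K1 = 437.
Since the inequalities point opposite ways, species 1 can invade but species 2 cannot.

species 1 excludes species 2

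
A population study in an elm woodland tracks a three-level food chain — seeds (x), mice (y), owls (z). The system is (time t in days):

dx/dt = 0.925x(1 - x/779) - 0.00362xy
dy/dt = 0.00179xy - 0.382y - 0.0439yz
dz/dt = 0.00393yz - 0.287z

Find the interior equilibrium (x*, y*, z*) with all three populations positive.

From dz/dt = 0: 0.00393y* = 0.287, so y* = 73.
From dx/dt = 0: 0.925(1 - x*/779) = 0.00362·73, giving x* = 779·(1 - 0.286) = 556.
From dy/dt = 0: 0.00179·556 - 0.382 = 0.0439z*, so z* = 0.614/0.0439 = 14.

x* ≈ 556, y* ≈ 73, z* ≈ 14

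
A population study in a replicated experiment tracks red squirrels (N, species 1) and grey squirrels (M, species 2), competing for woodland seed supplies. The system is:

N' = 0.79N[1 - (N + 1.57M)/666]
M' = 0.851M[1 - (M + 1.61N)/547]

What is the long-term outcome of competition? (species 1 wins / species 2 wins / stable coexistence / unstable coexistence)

unstable coexistence (outcome depends on initial conditions)

Compare the nullcline intercepts: K1/α12 = 666/1.57 = 424 < K2 = 547; K2/α21 = 547/1.61 = 340 < K1 = 666.
Since both are reversed, neither can invade when rare; the interior point is a saddle.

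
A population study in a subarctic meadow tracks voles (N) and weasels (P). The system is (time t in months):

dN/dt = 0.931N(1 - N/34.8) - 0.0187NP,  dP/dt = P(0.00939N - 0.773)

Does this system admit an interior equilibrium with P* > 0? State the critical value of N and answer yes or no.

The predator equation gives dP/dt > 0 only when N > 0.773/0.00939 = 82.3.
Without the predator, N → K = 34.8. Since 34.8 < 82.3, the predator cannot invade.

Threshold N = 82.3; K < 82.3, so no, the predator goes extinct.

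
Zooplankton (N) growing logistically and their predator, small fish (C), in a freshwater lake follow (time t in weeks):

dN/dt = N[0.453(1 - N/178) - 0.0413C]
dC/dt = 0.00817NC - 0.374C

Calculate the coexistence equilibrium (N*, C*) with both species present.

From dC/dt = 0 with C > 0: 0.00817N* = 0.374, so N* = 45.8.
Substitute into dN/dt = 0: 0.453(1 - 45.8/178) = 0.0413C*.
The bracket is 0.743, giving C* = 0.336/0.0413 = 8.15.

N* ≈ 45.8, C* ≈ 8.15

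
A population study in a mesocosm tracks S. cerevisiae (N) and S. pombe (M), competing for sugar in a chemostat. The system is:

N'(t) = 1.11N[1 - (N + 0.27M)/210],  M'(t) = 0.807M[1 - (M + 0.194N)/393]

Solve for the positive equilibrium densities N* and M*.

N* ≈ 110, M* ≈ 372

Setting both brackets to zero gives the nullclines N + 0.27M = 210 and 0.194N + M = 393.
Substituting M = 393 - 0.194N into the first: N(1 - 0.27·0.194) = 210 - 0.27·393.
So N* = 104/0.948 = 110, and then M* = 393 - 0.194·110 = 372.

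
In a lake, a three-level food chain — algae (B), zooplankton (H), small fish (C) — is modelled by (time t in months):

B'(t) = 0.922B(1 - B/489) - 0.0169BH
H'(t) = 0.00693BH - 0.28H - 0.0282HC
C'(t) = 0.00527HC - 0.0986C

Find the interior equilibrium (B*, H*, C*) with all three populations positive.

B* ≈ 321, H* ≈ 18.7, C* ≈ 69

From dC/dt = 0: 0.00527H* = 0.0986, so H* = 18.7.
From dB/dt = 0: 0.922(1 - B*/489) = 0.0169·18.7, giving B* = 489·(1 - 0.343) = 321.
From dH/dt = 0: 0.00693·321 - 0.28 = 0.0282C*, so C* = 1.95/0.0282 = 69.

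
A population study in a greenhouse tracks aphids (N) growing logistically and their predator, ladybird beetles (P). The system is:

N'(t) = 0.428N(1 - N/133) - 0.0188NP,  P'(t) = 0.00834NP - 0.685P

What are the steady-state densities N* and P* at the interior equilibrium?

From dP/dt = 0 with P > 0: 0.00834N* = 0.685, so N* = 82.1.
Substitute into dN/dt = 0: 0.428(1 - 82.1/133) = 0.0188P*.
The bracket is 0.382, giving P* = 0.164/0.0188 = 8.71.

N* ≈ 82.1, P* ≈ 8.71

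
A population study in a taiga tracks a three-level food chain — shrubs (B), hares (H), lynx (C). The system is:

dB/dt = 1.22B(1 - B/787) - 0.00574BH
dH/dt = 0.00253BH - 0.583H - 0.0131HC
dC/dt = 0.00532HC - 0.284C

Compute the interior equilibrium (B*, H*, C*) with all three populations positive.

B* ≈ 589, H* ≈ 53.4, C* ≈ 69.3

From dC/dt = 0: 0.00532H* = 0.284, so H* = 53.4.
From dB/dt = 0: 1.22(1 - B*/787) = 0.00574·53.4, giving B* = 787·(1 - 0.251) = 589.
From dH/dt = 0: 0.00253·589 - 0.583 = 0.0131C*, so C* = 0.908/0.0131 = 69.3.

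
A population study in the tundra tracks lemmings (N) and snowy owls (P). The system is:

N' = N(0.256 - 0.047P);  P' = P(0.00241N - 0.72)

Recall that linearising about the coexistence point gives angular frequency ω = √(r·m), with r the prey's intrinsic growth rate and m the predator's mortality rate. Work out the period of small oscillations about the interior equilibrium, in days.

T ≈ 14.6 days

Here r = 0.256 and m = 0.72, so r·m = 0.184.
ω = √0.184 = 0.429 per day, hence T = 2π/ω ≈ 14.6 days.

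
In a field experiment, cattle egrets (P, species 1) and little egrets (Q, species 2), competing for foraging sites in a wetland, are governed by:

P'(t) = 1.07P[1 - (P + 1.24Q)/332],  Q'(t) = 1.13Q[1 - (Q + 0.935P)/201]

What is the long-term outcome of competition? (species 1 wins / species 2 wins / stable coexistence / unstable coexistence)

Compare the nullcline intercepts: K1/α12 = 332/1.24 = 268 > K2 = 201; K2/α21 = 201/0.935 = 215 < K1 = 332.
Since the inequalities point opposite ways, species 1 can invade but species 2 cannot.

species 1 excludes species 2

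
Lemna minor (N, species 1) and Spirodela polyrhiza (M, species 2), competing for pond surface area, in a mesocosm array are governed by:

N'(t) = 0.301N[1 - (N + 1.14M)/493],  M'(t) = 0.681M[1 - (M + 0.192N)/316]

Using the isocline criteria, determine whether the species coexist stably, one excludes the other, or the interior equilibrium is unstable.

Compare the nullcline intercepts: K1/α12 = 493/1.14 = 432 > K2 = 316; K2/α21 = 316/0.192 = 1650 > K1 = 493.
Since both inequalities hold, each species can invade when rare, so the interior equilibrium is stable.

stable coexistence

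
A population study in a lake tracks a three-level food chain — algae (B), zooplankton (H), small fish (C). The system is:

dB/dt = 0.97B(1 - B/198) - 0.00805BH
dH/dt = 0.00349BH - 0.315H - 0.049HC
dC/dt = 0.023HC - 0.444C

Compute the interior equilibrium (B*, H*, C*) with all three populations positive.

From dC/dt = 0: 0.023H* = 0.444, so H* = 19.3.
From dB/dt = 0: 0.97(1 - B*/198) = 0.00805·19.3, giving B* = 198·(1 - 0.16) = 166.
From dH/dt = 0: 0.00349·166 - 0.315 = 0.049C*, so C* = 0.265/0.049 = 5.41.

B* ≈ 166, H* ≈ 19.3, C* ≈ 5.41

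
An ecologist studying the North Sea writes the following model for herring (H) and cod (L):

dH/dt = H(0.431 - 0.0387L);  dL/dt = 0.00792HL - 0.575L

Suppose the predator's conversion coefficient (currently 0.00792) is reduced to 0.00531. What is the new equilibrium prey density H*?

H* ≈ 108

At the interior fixed point, setting dL/dt = 0 with L > 0 fixes H* = (predator death rate)/(HL coefficient) — independent of the other coefficients.
With the change, H* = 0.575/0.00531 = 108; it rises from 72.6.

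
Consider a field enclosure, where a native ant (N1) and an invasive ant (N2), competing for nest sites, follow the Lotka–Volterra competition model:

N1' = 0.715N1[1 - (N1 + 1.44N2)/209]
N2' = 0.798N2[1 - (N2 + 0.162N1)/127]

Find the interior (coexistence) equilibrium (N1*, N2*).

Setting both brackets to zero gives the nullclines N1 + 1.44N2 = 209 and 0.162N1 + N2 = 127.
Substituting N2 = 127 - 0.162N1 into the first: N1(1 - 1.44·0.162) = 209 - 1.44·127.
So N1* = 26.1/0.767 = 34.1, and then N2* = 127 - 0.162·34.1 = 121.

N1* ≈ 34.1, N2* ≈ 121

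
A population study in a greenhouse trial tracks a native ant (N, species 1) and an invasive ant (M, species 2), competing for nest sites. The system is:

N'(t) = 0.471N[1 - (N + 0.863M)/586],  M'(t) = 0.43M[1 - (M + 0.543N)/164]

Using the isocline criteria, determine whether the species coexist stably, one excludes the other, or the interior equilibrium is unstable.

Compare the nullcline intercepts: K1/α12 = 586/0.863 = 679 > K2 = 164; K2/α21 = 164/0.543 = 302 < K1 = 586.
Since the inequalities point opposite ways, species 1 can invade but species 2 cannot.

species 1 excludes species 2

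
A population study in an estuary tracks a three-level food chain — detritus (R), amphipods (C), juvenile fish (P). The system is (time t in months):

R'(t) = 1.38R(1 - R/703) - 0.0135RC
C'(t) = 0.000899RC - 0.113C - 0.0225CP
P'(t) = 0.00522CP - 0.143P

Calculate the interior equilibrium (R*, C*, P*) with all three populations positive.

From dP/dt = 0: 0.00522C* = 0.143, so C* = 27.4.
From dR/dt = 0: 1.38(1 - R*/703) = 0.0135·27.4, giving R* = 703·(1 - 0.268) = 515.
From dC/dt = 0: 0.000899·515 - 0.113 = 0.0225P*, so P* = 0.35/0.0225 = 15.5.

R* ≈ 515, C* ≈ 27.4, P* ≈ 15.5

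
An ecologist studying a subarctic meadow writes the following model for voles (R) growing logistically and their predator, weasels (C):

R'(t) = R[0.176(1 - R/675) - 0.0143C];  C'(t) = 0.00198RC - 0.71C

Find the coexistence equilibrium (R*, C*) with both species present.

R* ≈ 359, C* ≈ 5.77

From dC/dt = 0 with C > 0: 0.00198R* = 0.71, so R* = 359.
Substitute into dR/dt = 0: 0.176(1 - 359/675) = 0.0143C*.
The bracket is 0.469, giving C* = 0.0825/0.0143 = 5.77.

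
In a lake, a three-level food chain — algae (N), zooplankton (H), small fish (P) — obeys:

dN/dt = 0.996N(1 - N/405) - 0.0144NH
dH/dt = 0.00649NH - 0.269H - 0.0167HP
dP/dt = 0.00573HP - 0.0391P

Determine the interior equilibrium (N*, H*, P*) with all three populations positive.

From dP/dt = 0: 0.00573H* = 0.0391, so H* = 6.82.
From dN/dt = 0: 0.996(1 - N*/405) = 0.0144·6.82, giving N* = 405·(1 - 0.0987) = 365.
From dH/dt = 0: 0.00649·365 - 0.269 = 0.0167P*, so P* = 2.1/0.0167 = 126.

N* ≈ 365, H* ≈ 6.82, P* ≈ 126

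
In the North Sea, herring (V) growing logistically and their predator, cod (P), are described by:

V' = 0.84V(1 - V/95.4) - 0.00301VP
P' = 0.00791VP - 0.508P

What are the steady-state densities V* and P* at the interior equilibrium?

From dP/dt = 0 with P > 0: 0.00791V* = 0.508, so V* = 64.2.
Substitute into dV/dt = 0: 0.84(1 - 64.2/95.4) = 0.00301P*.
The bracket is 0.327, giving P* = 0.275/0.00301 = 91.2.

V* ≈ 64.2, P* ≈ 91.2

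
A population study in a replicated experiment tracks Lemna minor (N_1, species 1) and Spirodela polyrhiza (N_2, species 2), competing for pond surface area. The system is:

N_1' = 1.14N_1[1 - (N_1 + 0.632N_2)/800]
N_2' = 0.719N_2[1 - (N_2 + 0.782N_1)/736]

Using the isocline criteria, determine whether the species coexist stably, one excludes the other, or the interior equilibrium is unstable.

stable coexistence

Compare the nullcline intercepts: K1/α12 = 800/0.632 = 1270 > K2 = 736; K2/α21 = 736/0.782 = 941 > K1 = 800.
Since both inequalities hold, each species can invade when rare, so the interior equilibrium is stable.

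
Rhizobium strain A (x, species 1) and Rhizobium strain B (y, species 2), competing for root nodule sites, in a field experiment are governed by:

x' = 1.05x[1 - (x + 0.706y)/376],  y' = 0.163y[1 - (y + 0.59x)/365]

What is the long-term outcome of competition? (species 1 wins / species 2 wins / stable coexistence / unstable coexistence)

stable coexistence

Compare the nullcline intercepts: K1/α12 = 376/0.706 = 533 > K2 = 365; K2/α21 = 365/0.59 = 619 > K1 = 376.
Since both inequalities hold, each species can invade when rare, so the interior equilibrium is stable.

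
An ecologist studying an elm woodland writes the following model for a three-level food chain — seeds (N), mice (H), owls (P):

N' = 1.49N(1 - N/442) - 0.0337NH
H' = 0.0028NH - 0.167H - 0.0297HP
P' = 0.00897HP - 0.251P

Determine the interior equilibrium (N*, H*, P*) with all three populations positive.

N* ≈ 162, H* ≈ 28, P* ≈ 9.67

From dP/dt = 0: 0.00897H* = 0.251, so H* = 28.
From dN/dt = 0: 1.49(1 - N*/442) = 0.0337·28, giving N* = 442·(1 - 0.633) = 162.
From dH/dt = 0: 0.0028·162 - 0.167 = 0.0297P*, so P* = 0.287/0.0297 = 9.67.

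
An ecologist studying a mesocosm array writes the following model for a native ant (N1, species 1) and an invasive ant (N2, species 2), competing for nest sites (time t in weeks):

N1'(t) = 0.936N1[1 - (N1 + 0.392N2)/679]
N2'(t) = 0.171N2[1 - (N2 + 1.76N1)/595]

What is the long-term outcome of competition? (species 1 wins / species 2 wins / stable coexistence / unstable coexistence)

species 1 excludes species 2

Compare the nullcline intercepts: K1/α12 = 679/0.392 = 1730 > K2 = 595; K2/α21 = 595/1.76 = 338 < K1 = 679.
Since the inequalities point opposite ways, species 1 can invade but species 2 cannot.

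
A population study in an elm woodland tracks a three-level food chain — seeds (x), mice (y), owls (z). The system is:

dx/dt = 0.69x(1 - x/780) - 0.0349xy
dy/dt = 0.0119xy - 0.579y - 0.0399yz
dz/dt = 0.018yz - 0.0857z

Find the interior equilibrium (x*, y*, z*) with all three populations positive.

From dz/dt = 0: 0.018y* = 0.0857, so y* = 4.76.
From dx/dt = 0: 0.69(1 - x*/780) = 0.0349·4.76, giving x* = 780·(1 - 0.241) = 592.
From dy/dt = 0: 0.0119·592 - 0.579 = 0.0399z*, so z* = 6.47/0.0399 = 162.

x* ≈ 592, y* ≈ 4.76, z* ≈ 162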